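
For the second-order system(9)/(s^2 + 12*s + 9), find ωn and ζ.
Standard form: ωn²/(s²+2ζωn·s+ωn²).
const=9=ωn² → ωn=3, s coeff=12=2ζωn → ζ=2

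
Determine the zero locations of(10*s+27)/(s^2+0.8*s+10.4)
Set numerator = 0: 10*s + 27 = 0 → Zeros: -2.7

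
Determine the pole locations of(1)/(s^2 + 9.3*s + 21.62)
Set denominator = 0: s^2 + 9.3*s + 21.62 = (s + 4.7)(s + 4.6) = 0 → Poles: -4.6, -4.7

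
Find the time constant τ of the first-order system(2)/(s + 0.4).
First-order system: τ = -1/pole. Pole = -0.4. τ = -1/(-0.4) = 2.5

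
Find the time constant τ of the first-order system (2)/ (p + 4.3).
First-order system: τ = -1/pole. Pole = -4.3. τ = -1/(-4.3) = 0.2326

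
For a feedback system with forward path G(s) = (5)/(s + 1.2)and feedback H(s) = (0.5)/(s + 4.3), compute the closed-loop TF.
Closed-loop T = G/(1+GH).
Numerator: G_num * H_den = 5*s + 21.5.
Denominator: G_den * H_den + G_num * H_num = (s^2 + 5.5*s + 5.16) + (2.5) = s^2 + 5.5*s + 7.66.
T(s) = (5*s + 21.5)/(s^2 + 5.5*s + 7.66)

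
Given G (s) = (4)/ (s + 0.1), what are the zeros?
Numerator is a nonzero constant (4) → Zeros: none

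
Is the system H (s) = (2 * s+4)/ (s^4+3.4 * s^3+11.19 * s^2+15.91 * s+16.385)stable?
Denominator: s^4 + 3.4*s^3 + 11.19*s^2 + 15.91*s + 16.385 = (s^2 + 2.2*s + 2.9)(s^2 + 1.2*s + 5.65). Poles: -0.6 + 2.3j, -0.6 - 2.3j, -1.1 + 1.3j, -1.1 - 1.3j. All Re(p)<0: Yes (stable)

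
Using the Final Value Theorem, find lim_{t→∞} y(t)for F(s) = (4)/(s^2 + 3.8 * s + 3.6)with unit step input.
FVT: lim_{t→∞} y(t) = lim_{s→0} s*Y(s) where Y(s) = F(s)/s.
= lim_{s→0} F(s) = F(0) = num(0)/den(0) = 4/3.6 = 1.111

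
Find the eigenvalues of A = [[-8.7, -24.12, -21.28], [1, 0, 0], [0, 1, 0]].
Eigenvalues solve det(λI - A) = 0.
Characteristic polynomial: λ^3 + 8.7*λ^2 + 24.12*λ + 21.28 = 0.
Factor: (λ + 4)(λ + 1.9)(λ + 2.8) = 0.
Roots: -1.9, -2.8, -4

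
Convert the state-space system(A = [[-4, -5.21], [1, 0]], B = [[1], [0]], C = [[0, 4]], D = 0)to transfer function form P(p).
P(p) = C(pI - A)⁻¹B + D.
Characteristic polynomial det(pI - A) = p^2 + 4*p + 5.21.
Numerator from C·adj(pI-A)·B + D·det(pI-A) = 4.
P(p) = (4)/(p^2 + 4*p + 5.21)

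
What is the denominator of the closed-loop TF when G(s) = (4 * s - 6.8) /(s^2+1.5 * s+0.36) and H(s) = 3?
Characteristic poly = G_den * H_den + G_num * H_num = (s^2 + 1.5*s + 0.36) + (12*s - 20.4) = s^2 + 13.5*s - 20.04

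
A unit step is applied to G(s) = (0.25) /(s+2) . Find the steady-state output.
FVT: lim_{t→∞} y(t) = lim_{s→0} s*Y(s) where Y(s) = G(s)/s.
= lim_{s→0} G(s) = G(0) = num(0)/den(0) = 0.25/2 = 0.125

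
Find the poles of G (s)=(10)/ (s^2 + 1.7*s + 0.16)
Set denominator = 0: s^2 + 1.7*s + 0.16 = (s + 0.1)(s + 1.6) = 0 → Poles: -0.1, -1.6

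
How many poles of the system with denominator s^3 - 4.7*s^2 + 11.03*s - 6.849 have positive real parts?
s^3 - 4.7*s^2 + 11.03*s - 6.849 = (s - 0.9)(s^2 - 3.8*s + 7.61). Poles: 0.9, 1.9 + 2j, 1.9 - 2j. RHP poles (Re>0): 3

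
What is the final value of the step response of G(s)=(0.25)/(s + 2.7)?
FVT: lim_{t→∞} y(t) = lim_{s→0} s*Y(s) where Y(s) = G(s)/s.
= lim_{s→0} G(s) = G(0) = num(0)/den(0) = 0.25/2.7 = 0.09259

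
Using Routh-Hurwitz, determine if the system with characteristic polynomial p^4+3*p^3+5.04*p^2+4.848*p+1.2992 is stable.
Routh array:
p^4: [1, 5.04, 1.2992]; p^3: [3, 4.848]; p^2: [3.424, 1.2992]; p^1: [3.70968]; p^0: [1.2992]
First column: [1, 3, 3.424, 3.70968, 1.2992]. Sign changes = 0.
Yes, stable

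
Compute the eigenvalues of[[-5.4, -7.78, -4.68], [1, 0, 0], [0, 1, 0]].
Eigenvalues solve det(λI - A) = 0.
Characteristic polynomial: λ^3 + 5.4*λ^2 + 7.78*λ + 4.68 = 0.
Factor: (λ + 3.6)(λ^2 + 1.8*λ + 1.3) = 0.
Roots: -0.9 + 0.7j, -0.9 - 0.7j, -3.6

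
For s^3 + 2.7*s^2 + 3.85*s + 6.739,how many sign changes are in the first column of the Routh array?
Routh array:
s^3: [1, 3.85]; s^2: [2.7, 6.739]; s^1: [1.35407]; s^0: [6.739]
First column: [1, 2.7, 1.35407, 6.739]. Sign changes = 0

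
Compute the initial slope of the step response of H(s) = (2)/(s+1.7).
IVT: y'(0⁺) = lim_{s→∞} s²·Y(s) = lim_{s→∞} s·H(s).
deg(num) = 0, deg(den) = 1, relative degree = 1, so s·H(s) → (leading num)/(leading den) = 2/1 = 2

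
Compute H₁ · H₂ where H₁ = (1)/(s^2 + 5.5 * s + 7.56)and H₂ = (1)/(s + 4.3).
Series: H = H₁ · H₂ = (n₁·n₂)/(d₁·d₂).
Num: n₁·n₂ = 1. Den: d₁·d₂ = s^3 + 9.8*s^2 + 31.21*s + 32.508.
H(s) = (1)/(s^3 + 9.8*s^2 + 31.21*s + 32.508)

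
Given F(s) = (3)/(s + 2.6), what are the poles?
Set denominator = 0: s + 2.6 = 0 → Poles: -2.6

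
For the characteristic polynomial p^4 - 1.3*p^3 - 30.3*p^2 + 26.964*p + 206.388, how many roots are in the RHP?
p^4 - 1.3*p^3 - 30.3*p^2 + 26.964*p + 206.388 = (p - 4.2)(p + 4.5)(p - 4.2)(p + 2.6). Poles: -2.6, -4.5, 4.2, 4.2. RHP poles (Re>0): 2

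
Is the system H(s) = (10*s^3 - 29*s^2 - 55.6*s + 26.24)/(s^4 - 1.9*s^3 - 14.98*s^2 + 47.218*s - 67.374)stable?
Denominator: s^4 - 1.9*s^3 - 14.98*s^2 + 47.218*s - 67.374 = (s - 3.8)(s + 4.5)(s^2 - 2.6*s + 3.94). Poles: -4.5, 1.3 + 1.5j, 1.3 - 1.5j, 3.8. All Re(p)<0: No (unstable)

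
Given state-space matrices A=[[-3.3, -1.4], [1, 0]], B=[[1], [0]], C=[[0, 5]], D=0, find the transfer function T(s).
T(s) = C(sI - A)⁻¹B + D.
Characteristic polynomial det(sI - A) = s^2 + 3.3*s + 1.4.
Numerator from C·adj(sI-A)·B + D·det(sI-A) = 5.
T(s) = (5)/(s^2 + 3.3*s + 1.4)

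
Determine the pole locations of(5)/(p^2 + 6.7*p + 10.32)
Set denominator = 0: p^2 + 6.7*p + 10.32 = (p + 4.3)(p + 2.4) = 0 → Poles: -2.4, -4.3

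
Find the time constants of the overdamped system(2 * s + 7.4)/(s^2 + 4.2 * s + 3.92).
Overdamped: real poles at -2.8, -1.4. τ = -1/pole → τ₁ = 0.3571, τ₂ = 0.7143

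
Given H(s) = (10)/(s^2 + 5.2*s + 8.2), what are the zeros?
Numerator is a nonzero constant (10) → Zeros: none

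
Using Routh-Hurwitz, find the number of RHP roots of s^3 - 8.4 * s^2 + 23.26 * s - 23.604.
Routh array:
s^3: [1, 23.26]; s^2: [-8.4, -23.604]; s^1: [20.45]; s^0: [-23.604]
First column: [1, -8.4, 20.45, -23.604]. Sign changes = RHP roots = 3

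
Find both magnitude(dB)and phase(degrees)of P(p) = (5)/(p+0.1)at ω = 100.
Substitute p = j*100: P(j100) = 5e-05 - 0.05j.
|P| = 20*log₁₀(sqrt(Re²+Im²)) = -26.02 dB.
∠P = atan2(Im, Re) = -89.94°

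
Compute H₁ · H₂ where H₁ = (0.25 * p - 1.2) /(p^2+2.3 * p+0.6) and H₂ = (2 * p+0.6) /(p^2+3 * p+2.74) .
Series: H = H₁ · H₂ = (n₁·n₂)/(d₁·d₂).
Num: n₁·n₂ = 0.5*p^2 - 2.25*p - 0.72. Den: d₁·d₂ = p^4 + 5.3*p^3 + 10.24*p^2 + 8.102*p + 1.644.
H(p) = (0.5*p^2 - 2.25*p - 0.72)/(p^4 + 5.3*p^3 + 10.24*p^2 + 8.102*p + 1.644)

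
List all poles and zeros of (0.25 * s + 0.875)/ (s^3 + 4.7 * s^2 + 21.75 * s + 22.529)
Set denominator = 0: s^3 + 4.7*s^2 + 21.75*s + 22.529 = (s + 1.3)(s^2 + 3.4*s + 17.33) = 0 → Poles: -1.3, -1.7 + 3.8j, -1.7 - 3.8j
Set numerator = 0: 0.25*s + 0.875 = 0 → Zeros: -3.5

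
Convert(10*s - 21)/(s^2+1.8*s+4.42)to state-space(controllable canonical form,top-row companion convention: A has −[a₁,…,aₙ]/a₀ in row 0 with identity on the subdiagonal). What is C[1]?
Reachable canonical form: C = numerator coefficients (right-aligned, zero-padded to length n).
num = 10*s - 21, C = [[10, -21]].
C[1] = -21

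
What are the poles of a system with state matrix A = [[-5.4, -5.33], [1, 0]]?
Eigenvalues solve det(λI - A) = 0.
Characteristic polynomial: λ^2 + 5.4*λ + 5.33 = 0.
Factor: (λ + 1.3)(λ + 4.1) = 0.
Roots: -1.3, -4.1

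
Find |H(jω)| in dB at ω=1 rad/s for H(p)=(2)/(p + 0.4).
Substitute p = j*1: H(j1) = 0.689655 - 1.72414j.
|H(j1)| = sqrt(Re² + Im²) = 1.857.
20*log₁₀(1.857) = 5.38 dB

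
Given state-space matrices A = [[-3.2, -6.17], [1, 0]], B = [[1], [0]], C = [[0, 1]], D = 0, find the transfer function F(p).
F(p) = C(pI - A)⁻¹B + D.
Characteristic polynomial det(pI - A) = p^2 + 3.2*p + 6.17.
Numerator from C·adj(pI-A)·B + D·det(pI-A) = 1.
F(p) = (1)/(p^2 + 3.2*p + 6.17)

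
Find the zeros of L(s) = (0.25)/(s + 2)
Numerator is a nonzero constant (0.25) → Zeros: none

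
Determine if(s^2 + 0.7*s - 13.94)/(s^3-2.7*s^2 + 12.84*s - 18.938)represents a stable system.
Denominator: s^3 - 2.7*s^2 + 12.84*s - 18.938 = (s - 1.7)(s^2 - s + 11.14). Poles: 0.5 + 3.3j, 0.5 - 3.3j, 1.7. All Re(p)<0: No (unstable)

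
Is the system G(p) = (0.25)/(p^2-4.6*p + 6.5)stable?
Denominator: p^2 - 4.6*p + 6.5. Poles: 2.3 + 1.1j, 2.3 - 1.1j. All Re(p)<0: No (unstable)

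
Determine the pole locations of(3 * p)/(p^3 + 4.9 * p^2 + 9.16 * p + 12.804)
Set denominator = 0: p^3 + 4.9*p^2 + 9.16*p + 12.804 = (p + 3.3)(p^2 + 1.6*p + 3.88) = 0 → Poles: -0.8 + 1.8j, -0.8 - 1.8j, -3.3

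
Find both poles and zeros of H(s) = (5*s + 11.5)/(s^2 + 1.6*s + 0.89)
Set denominator = 0: s^2 + 1.6*s + 0.89 = 0 → Poles: -0.8 + 0.5j, -0.8 - 0.5j
Set numerator = 0: 5*s + 11.5 = 0 → Zeros: -2.3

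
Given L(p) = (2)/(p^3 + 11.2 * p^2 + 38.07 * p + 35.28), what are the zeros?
Numerator is a nonzero constant (2) → Zeros: none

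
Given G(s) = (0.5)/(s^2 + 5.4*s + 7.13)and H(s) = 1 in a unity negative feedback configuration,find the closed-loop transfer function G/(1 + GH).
Closed-loop T = G/(1+GH).
Numerator: G_num * H_den = 0.5.
Denominator: G_den * H_den + G_num * H_num = (s^2 + 5.4*s + 7.13) + (0.5) = s^2 + 5.4*s + 7.63.
T(s) = (0.5)/(s^2 + 5.4*s + 7.63)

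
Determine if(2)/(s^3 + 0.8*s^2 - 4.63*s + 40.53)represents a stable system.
Denominator: s^3 + 0.8*s^2 - 4.63*s + 40.53 = (s + 4.2)(s^2 - 3.4*s + 9.65). Poles: -4.2, 1.7 + 2.6j, 1.7 - 2.6j. All Re(p)<0: No (unstable)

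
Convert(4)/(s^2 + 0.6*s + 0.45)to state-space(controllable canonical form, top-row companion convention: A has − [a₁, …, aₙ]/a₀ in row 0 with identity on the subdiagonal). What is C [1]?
Reachable canonical form: C = numerator coefficients (right-aligned, zero-padded to length n).
num = 4, C = [[0, 4]].
C[1] = 4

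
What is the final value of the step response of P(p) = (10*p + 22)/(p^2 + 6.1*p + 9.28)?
FVT: lim_{t→∞} y(t) = lim_{p→0} p*Y(p) where Y(p) = P(p)/p.
= lim_{p→0} P(p) = P(0) = num(0)/den(0) = 22/9.28 = 2.371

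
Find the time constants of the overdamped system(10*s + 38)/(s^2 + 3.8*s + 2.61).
Overdamped: real poles at -2.9, -0.9. τ = -1/pole → τ₁ = 0.3448, τ₂ = 1.111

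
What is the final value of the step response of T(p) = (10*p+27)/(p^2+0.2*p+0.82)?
FVT: lim_{t→∞} y(t) = lim_{p→0} p*Y(p) where Y(p) = T(p)/p.
= lim_{p→0} T(p) = T(0) = num(0)/den(0) = 27/0.82 = 32.93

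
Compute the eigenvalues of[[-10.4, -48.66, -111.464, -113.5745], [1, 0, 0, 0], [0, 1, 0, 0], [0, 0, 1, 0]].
Eigenvalues solve det(λI - A) = 0.
Characteristic polynomial: λ^4 + 10.4*λ^3 + 48.66*λ^2 + 111.464*λ + 113.5745 = 0.
Factor: (λ^2 + 5.6*λ + 13.13)(λ^2 + 4.8*λ + 8.65) = 0.
Roots: -2.4 + 1.7j, -2.4 - 1.7j, -2.8 + 2.3j, -2.8 - 2.3j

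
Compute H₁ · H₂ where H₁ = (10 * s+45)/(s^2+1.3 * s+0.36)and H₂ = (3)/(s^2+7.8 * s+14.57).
Series: H = H₁ · H₂ = (n₁·n₂)/(d₁·d₂).
Num: n₁·n₂ = 30*s + 135. Den: d₁·d₂ = s^4 + 9.1*s^3 + 25.07*s^2 + 21.749*s + 5.2452.
H(s) = (30*s + 135)/(s^4 + 9.1*s^3 + 25.07*s^2 + 21.749*s + 5.2452)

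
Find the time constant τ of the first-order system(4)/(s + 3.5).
First-order system: τ = -1/pole. Pole = -3.5. τ = -1/(-3.5) = 0.2857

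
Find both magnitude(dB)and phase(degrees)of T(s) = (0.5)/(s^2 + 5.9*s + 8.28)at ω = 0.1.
Substitute s = j*0.1: T(j0.1) = 0.0601533 - 0.00429147j.
|T| = 20*log₁₀(sqrt(Re²+Im²)) = -24.39 dB.
∠T = atan2(Im, Re) = -4.08°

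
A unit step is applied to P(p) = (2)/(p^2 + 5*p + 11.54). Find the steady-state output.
FVT: lim_{t→∞} y(t) = lim_{p→0} p*Y(p) where Y(p) = P(p)/p.
= lim_{p→0} P(p) = P(0) = num(0)/den(0) = 2/11.54 = 0.1733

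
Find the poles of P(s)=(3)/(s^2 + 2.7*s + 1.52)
Set denominator = 0: s^2 + 2.7*s + 1.52 = (s + 0.8)(s + 1.9) = 0 → Poles: -0.8, -1.9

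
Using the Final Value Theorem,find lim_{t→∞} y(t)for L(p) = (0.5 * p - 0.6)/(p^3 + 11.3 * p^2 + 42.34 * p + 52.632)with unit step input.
FVT: lim_{t→∞} y(t) = lim_{p→0} p*Y(p) where Y(p) = L(p)/p.
= lim_{p→0} L(p) = L(0) = num(0)/den(0) = -0.6/52.632 = -0.0114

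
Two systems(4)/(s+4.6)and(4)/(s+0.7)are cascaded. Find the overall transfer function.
Series: H = H₁ · H₂ = (n₁·n₂)/(d₁·d₂).
Num: n₁·n₂ = 16. Den: d₁·d₂ = s^2 + 5.3*s + 3.22.
H(s) = (16)/(s^2 + 5.3*s + 3.22)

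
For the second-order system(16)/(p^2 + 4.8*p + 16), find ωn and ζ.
Standard form: ωn²/(p²+2ζωn·p+ωn²).
const=16=ωn² → ωn=4, p coeff=4.8=2ζωn → ζ=0.6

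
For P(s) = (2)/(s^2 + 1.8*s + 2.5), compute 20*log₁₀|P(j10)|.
Substitute s = j*10: P(j10) = -0.0198367 - 0.00366217j.
|P(j10)| = sqrt(Re² + Im²) = 0.02017.
20*log₁₀(0.02017) = -33.91 dB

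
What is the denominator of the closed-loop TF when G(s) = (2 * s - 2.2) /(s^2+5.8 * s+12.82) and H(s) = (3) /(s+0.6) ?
Characteristic poly = G_den * H_den + G_num * H_num = (s^3 + 6.4*s^2 + 16.3*s + 7.692) + (6*s - 6.6) = s^3 + 6.4*s^2 + 22.3*s + 1.092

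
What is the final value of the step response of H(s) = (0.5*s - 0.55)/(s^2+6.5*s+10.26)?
FVT: lim_{t→∞} y(t) = lim_{s→0} s*Y(s) where Y(s) = H(s)/s.
= lim_{s→0} H(s) = H(0) = num(0)/den(0) = -0.55/10.26 = -0.05361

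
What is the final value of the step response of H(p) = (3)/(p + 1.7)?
FVT: lim_{t→∞} y(t) = lim_{p→0} p*Y(p) where Y(p) = H(p)/p.
= lim_{p→0} H(p) = H(0) = num(0)/den(0) = 3/1.7 = 1.765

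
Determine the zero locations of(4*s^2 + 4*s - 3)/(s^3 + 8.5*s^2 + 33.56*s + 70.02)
Set numerator = 0: 4*s^2 + 4*s - 3 = 4*(s - 0.5)(s + 1.5) = 0 → Zeros: -1.5, 0.5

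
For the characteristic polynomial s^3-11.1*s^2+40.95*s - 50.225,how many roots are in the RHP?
s^3 - 11.1*s^2 + 40.95*s - 50.225 = (s - 3.5)(s - 3.5)(s - 4.1). Poles: 3.5, 3.5, 4.1. RHP poles (Re>0): 3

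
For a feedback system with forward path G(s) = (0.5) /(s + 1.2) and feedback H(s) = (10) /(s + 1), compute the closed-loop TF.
Closed-loop T = G/(1+GH).
Numerator: G_num * H_den = 0.5*s + 0.5.
Denominator: G_den * H_den + G_num * H_num = (s^2 + 2.2*s + 1.2) + (5) = s^2 + 2.2*s + 6.2.
T(s) = (0.5*s + 0.5)/(s^2 + 2.2*s + 6.2)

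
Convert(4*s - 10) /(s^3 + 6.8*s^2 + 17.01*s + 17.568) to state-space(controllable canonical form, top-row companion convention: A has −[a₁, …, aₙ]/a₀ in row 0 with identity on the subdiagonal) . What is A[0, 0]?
Reachable canonical form for den = s^3 + 6.8*s^2 + 17.01*s + 17.568: top row of A = -[a₁,a₂,...,aₙ]/a₀, ones on the subdiagonal, zeros elsewhere.
A = [[-6.8, -17.01, -17.568], [1, 0, 0], [0, 1, 0]].
A[0,0] = -6.8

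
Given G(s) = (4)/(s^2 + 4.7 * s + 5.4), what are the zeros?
Numerator is a nonzero constant (4) → Zeros: none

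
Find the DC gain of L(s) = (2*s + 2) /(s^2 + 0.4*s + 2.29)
DC gain = L(0) = num(0)/den(0) = 2/2.29 = 0.8734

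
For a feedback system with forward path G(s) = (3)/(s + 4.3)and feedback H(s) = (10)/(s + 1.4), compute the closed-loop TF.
Closed-loop T = G/(1+GH).
Numerator: G_num * H_den = 3*s + 4.2.
Denominator: G_den * H_den + G_num * H_num = (s^2 + 5.7*s + 6.02) + (30) = s^2 + 5.7*s + 36.02.
T(s) = (3*s + 4.2)/(s^2 + 5.7*s + 36.02)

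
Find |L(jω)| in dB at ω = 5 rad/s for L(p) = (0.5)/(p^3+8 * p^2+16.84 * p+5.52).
Substitute p = j*5: L(j5) = -0.00246258 + 0.000516624j.
|L(j5)| = sqrt(Re² + Im²) = 0.002516.
20*log₁₀(0.002516) = -51.99 dB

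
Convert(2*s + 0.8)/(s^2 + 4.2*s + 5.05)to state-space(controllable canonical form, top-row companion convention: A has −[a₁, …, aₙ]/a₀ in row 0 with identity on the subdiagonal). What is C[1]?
Reachable canonical form: C = numerator coefficients (right-aligned, zero-padded to length n).
num = 2*s + 0.8, C = [[2, 0.8]].
C[1] = 0.8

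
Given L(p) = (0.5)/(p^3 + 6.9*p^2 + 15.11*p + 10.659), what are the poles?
Set denominator = 0: p^3 + 6.9*p^2 + 15.11*p + 10.659 = (p + 1.9)(p + 1.7)(p + 3.3) = 0 → Poles: -1.7, -1.9, -3.3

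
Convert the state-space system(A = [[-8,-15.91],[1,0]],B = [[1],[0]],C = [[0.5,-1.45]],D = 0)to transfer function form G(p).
G(p) = C(pI - A)⁻¹B + D.
Characteristic polynomial det(pI - A) = p^2 + 8*p + 15.91.
Numerator from C·adj(pI-A)·B + D·det(pI-A) = 0.5*p - 1.45.
G(p) = (0.5*p - 1.45)/(p^2 + 8*p + 15.91)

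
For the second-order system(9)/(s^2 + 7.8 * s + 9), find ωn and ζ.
Standard form: ωn²/(s²+2ζωn·s+ωn²).
const=9=ωn² → ωn=3, s coeff=7.8=2ζωn → ζ=1.3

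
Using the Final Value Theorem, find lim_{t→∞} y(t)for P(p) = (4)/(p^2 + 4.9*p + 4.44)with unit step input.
FVT: lim_{t→∞} y(t) = lim_{p→0} p*Y(p) where Y(p) = P(p)/p.
= lim_{p→0} P(p) = P(0) = num(0)/den(0) = 4/4.44 = 0.9009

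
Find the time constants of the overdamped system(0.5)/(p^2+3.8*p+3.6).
Overdamped: real poles at -2, -1.8. τ = -1/pole → τ₁ = 0.5, τ₂ = 0.5556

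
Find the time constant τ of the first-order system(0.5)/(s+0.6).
First-order system: τ = -1/pole. Pole = -0.6. τ = -1/(-0.6) = 1.667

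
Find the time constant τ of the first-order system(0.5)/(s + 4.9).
First-order system: τ = -1/pole. Pole = -4.9. τ = -1/(-4.9) = 0.2041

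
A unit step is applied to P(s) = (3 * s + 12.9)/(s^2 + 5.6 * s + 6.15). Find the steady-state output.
FVT: lim_{t→∞} y(t) = lim_{s→0} s*Y(s) where Y(s) = P(s)/s.
= lim_{s→0} P(s) = P(0) = num(0)/den(0) = 12.9/6.15 = 2.098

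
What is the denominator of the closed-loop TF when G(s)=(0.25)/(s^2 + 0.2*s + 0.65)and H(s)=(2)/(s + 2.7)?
Characteristic poly = G_den * H_den + G_num * H_num = (s^3 + 2.9*s^2 + 1.19*s + 1.755) + (0.5) = s^3 + 2.9*s^2 + 1.19*s + 2.255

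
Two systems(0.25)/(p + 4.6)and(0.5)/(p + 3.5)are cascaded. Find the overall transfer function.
Series: H = H₁ · H₂ = (n₁·n₂)/(d₁·d₂).
Num: n₁·n₂ = 0.125. Den: d₁·d₂ = p^2 + 8.1*p + 16.1.
H(p) = (0.125)/(p^2 + 8.1*p + 16.1)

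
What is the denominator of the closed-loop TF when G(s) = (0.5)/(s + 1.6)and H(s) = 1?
Characteristic poly = G_den * H_den + G_num * H_num = (s + 1.6) + (0.5) = s + 2.1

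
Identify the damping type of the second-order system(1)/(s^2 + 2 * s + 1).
Standard form: ωn²/(s²+2ζωn·s+ωn²) gives ωn=1, ζ=1.
Critically damped (ζ = 1)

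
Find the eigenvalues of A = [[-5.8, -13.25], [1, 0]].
Eigenvalues solve det(λI - A) = 0.
Characteristic polynomial: λ^2 + 5.8*λ + 13.25 = 0.
Roots: -2.9 + 2.2j, -2.9 - 2.2j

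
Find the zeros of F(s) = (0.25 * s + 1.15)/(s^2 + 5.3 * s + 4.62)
Set numerator = 0: 0.25*s + 1.15 = 0 → Zeros: -4.6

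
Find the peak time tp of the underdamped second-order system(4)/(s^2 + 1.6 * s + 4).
Standard form: ωn²/(s²+2ζωn·s+ωn²) → ωn = 2, ζ = 0.4.
ωd = ωn·√(1-ζ²) = 2·√(1-0.4²) = 1.833.
tp = π/ωd = π/1.833 = 1.714 s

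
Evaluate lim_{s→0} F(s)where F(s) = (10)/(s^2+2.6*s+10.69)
DC gain = F(0) = num(0)/den(0) = 10/10.69 = 0.9355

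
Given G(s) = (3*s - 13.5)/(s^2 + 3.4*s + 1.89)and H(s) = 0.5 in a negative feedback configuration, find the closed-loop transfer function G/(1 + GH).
Closed-loop T = G/(1+GH).
Numerator: G_num * H_den = 3*s - 13.5.
Denominator: G_den * H_den + G_num * H_num = (s^2 + 3.4*s + 1.89) + (1.5*s - 6.75) = s^2 + 4.9*s - 4.86.
T(s) = (3*s - 13.5)/(s^2 + 4.9*s - 4.86)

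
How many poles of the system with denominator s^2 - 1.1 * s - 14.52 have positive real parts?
s^2 - 1.1*s - 14.52 = (s - 4.4)(s + 3.3). Poles: -3.3, 4.4. RHP poles (Re>0): 1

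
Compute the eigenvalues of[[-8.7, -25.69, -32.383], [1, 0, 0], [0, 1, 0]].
Eigenvalues solve det(λI - A) = 0.
Characteristic polynomial: λ^3 + 8.7*λ^2 + 25.69*λ + 32.383 = 0.
Factor: (λ + 4.7)(λ^2 + 4*λ + 6.89) = 0.
Roots: -2 + 1.7j, -2 - 1.7j, -4.7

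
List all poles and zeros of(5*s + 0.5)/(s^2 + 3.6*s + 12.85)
Set denominator = 0: s^2 + 3.6*s + 12.85 = 0 → Poles: -1.8 + 3.1j, -1.8 - 3.1j
Set numerator = 0: 5*s + 0.5 = 0 → Zeros: -0.1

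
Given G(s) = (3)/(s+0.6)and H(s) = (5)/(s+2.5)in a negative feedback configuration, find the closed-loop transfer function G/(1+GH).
Closed-loop T = G/(1+GH).
Numerator: G_num * H_den = 3*s + 7.5.
Denominator: G_den * H_den + G_num * H_num = (s^2 + 3.1*s + 1.5) + (15) = s^2 + 3.1*s + 16.5.
T(s) = (3*s + 7.5)/(s^2 + 3.1*s + 16.5)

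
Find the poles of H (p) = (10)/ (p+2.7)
Set denominator = 0: p + 2.7 = 0 → Poles: -2.7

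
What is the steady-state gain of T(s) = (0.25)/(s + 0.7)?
DC gain = T(0) = num(0)/den(0) = 0.25/0.7 = 0.3571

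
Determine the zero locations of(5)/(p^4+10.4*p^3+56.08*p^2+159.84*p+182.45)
Numerator is a nonzero constant (5) → Zeros: none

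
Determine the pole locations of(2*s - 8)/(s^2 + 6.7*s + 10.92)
Set denominator = 0: s^2 + 6.7*s + 10.92 = (s + 3.9)(s + 2.8) = 0 → Poles: -2.8, -3.9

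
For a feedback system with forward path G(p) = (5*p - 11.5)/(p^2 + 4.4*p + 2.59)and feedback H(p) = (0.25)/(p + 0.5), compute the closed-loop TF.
Closed-loop T = G/(1+GH).
Numerator: G_num * H_den = 5*p^2 - 9*p - 5.75.
Denominator: G_den * H_den + G_num * H_num = (p^3 + 4.9*p^2 + 4.79*p + 1.295) + (1.25*p - 2.875) = p^3 + 4.9*p^2 + 6.04*p - 1.58.
T(p) = (5*p^2 - 9*p - 5.75)/(p^3 + 4.9*p^2 + 6.04*p - 1.58)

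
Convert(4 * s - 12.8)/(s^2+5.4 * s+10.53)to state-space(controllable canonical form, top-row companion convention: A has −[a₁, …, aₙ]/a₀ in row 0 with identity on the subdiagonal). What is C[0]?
Reachable canonical form: C = numerator coefficients (right-aligned, zero-padded to length n).
num = 4*s - 12.8, C = [[4, -12.8]].
C[0] = 4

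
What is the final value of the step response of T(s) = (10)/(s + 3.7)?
FVT: lim_{t→∞} y(t) = lim_{s→0} s*Y(s) where Y(s) = T(s)/s.
= lim_{s→0} T(s) = T(0) = num(0)/den(0) = 10/3.7 = 2.703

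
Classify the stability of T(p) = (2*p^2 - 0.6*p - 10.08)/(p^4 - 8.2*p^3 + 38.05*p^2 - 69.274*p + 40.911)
Denominator: p^4 - 8.2*p^3 + 38.05*p^2 - 69.274*p + 40.911 = (p - 1.5)(p - 1.3)(p^2 - 5.4*p + 20.98). Poles: 1.3, 1.5, 2.7 + 3.7j, 2.7 - 3.7j. Unstable (4 pole(s) in RHP)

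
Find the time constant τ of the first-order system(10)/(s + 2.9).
First-order system: τ = -1/pole. Pole = -2.9. τ = -1/(-2.9) = 0.3448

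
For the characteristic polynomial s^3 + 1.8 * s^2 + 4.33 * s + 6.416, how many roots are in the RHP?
s^3 + 1.8*s^2 + 4.33*s + 6.416 = (s + 1.6)(s^2 + 0.2*s + 4.01). Poles: -0.1 + 2j, -0.1 - 2j, -1.6. RHP poles (Re>0): 0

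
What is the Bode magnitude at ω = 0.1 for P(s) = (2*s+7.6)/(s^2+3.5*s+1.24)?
Substitute s = j*0.1: P(j0.1) = 5.75884 - 1.47609j.
|P(j0.1)| = sqrt(Re² + Im²) = 5.945.
20*log₁₀(5.945) = 15.48 dB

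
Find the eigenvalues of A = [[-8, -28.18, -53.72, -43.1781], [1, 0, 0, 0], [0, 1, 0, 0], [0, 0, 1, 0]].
Eigenvalues solve det(λI - A) = 0.
Characteristic polynomial: λ^4 + 8*λ^3 + 28.18*λ^2 + 53.72*λ + 43.1781 = 0.
Factor: (λ + 2.9)(λ + 2.1)(λ^2 + 3*λ + 7.09) = 0.
Roots: -1.5 + 2.2j, -1.5 - 2.2j, -2.1, -2.9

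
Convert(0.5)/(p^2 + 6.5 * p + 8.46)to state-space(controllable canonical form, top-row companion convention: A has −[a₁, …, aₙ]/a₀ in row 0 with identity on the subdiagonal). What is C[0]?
Reachable canonical form: C = numerator coefficients (right-aligned, zero-padded to length n).
num = 0.5, C = [[0, 0.5]].
C[0] = 0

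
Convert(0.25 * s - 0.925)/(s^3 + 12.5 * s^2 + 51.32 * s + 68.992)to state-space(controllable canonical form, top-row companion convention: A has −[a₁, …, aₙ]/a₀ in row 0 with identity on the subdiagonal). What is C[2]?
Reachable canonical form: C = numerator coefficients (right-aligned, zero-padded to length n).
num = 0.25*s - 0.925, C = [[0, 0.25, -0.925]].
C[2] = -0.925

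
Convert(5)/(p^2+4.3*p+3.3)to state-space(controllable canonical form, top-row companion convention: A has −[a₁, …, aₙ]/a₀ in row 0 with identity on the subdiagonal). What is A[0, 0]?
Reachable canonical form for den = p^2 + 4.3*p + 3.3: top row of A = -[a₁,a₂,...,aₙ]/a₀, ones on the subdiagonal, zeros elsewhere.
A = [[-4.3, -3.3], [1, 0]].
A[0,0] = -4.3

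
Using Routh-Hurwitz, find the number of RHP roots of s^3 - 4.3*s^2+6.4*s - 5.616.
Routh array:
s^3: [1, 6.4]; s^2: [-4.3, -5.616]; s^1: [5.09395]; s^0: [-5.616]
First column: [1, -4.3, 5.09395, -5.616]. Sign changes = RHP roots = 3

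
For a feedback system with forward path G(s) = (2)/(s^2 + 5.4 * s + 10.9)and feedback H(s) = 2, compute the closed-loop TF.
Closed-loop T = G/(1+GH).
Numerator: G_num * H_den = 2.
Denominator: G_den * H_den + G_num * H_num = (s^2 + 5.4*s + 10.9) + (4) = s^2 + 5.4*s + 14.9.
T(s) = (2)/(s^2 + 5.4*s + 14.9)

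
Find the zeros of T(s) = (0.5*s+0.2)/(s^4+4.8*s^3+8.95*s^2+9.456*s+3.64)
Set numerator = 0: 0.5*s + 0.2 = 0 → Zeros: -0.4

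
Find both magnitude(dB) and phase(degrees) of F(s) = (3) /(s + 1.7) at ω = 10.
Substitute s = j*10: F(j10) = 0.0495675 - 0.291574j.
|F| = 20*log₁₀(sqrt(Re²+Im²)) = -10.58 dB.
∠F = atan2(Im, Re) = -80.35°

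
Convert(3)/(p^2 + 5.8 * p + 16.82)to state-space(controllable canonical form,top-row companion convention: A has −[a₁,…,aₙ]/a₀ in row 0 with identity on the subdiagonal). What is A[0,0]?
Reachable canonical form for den = p^2 + 5.8*p + 16.82: top row of A = -[a₁,a₂,...,aₙ]/a₀, ones on the subdiagonal, zeros elsewhere.
A = [[-5.8, -16.82], [1, 0]].
A[0,0] = -5.8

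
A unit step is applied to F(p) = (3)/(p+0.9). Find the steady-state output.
FVT: lim_{t→∞} y(t) = lim_{p→0} p*Y(p) where Y(p) = F(p)/p.
= lim_{p→0} F(p) = F(0) = num(0)/den(0) = 3/0.9 = 3.333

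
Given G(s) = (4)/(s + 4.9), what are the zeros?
Numerator is a nonzero constant (4) → Zeros: none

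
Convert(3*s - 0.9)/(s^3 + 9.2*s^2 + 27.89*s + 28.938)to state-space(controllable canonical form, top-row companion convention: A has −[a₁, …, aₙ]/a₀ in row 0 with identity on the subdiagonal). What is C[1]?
Reachable canonical form: C = numerator coefficients (right-aligned, zero-padded to length n).
num = 3*s - 0.9, C = [[0, 3, -0.9]].
C[1] = 3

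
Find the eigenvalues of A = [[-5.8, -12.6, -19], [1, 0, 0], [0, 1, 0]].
Eigenvalues solve det(λI - A) = 0.
Characteristic polynomial: λ^3 + 5.8*λ^2 + 12.6*λ + 19 = 0.
Factor: (λ + 3.8)(λ^2 + 2*λ + 5) = 0.
Roots: -1 + 2j, -1 - 2j, -3.8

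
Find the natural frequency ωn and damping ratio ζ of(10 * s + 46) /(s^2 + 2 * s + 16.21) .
Underdamped: complex pole -1 + 3.9j. ωn = |pole| = 4.026, ζ = -Re(pole)/ωn = 0.2484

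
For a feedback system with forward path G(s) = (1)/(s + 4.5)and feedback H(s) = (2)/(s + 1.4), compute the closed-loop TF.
Closed-loop T = G/(1+GH).
Numerator: G_num * H_den = s + 1.4.
Denominator: G_den * H_den + G_num * H_num = (s^2 + 5.9*s + 6.3) + (2) = s^2 + 5.9*s + 8.3.
T(s) = (s + 1.4)/(s^2 + 5.9*s + 8.3)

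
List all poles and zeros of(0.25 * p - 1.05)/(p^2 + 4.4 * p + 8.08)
Set denominator = 0: p^2 + 4.4*p + 8.08 = 0 → Poles: -2.2 + 1.8j, -2.2 - 1.8j
Set numerator = 0: 0.25*p - 1.05 = 0 → Zeros: 4.2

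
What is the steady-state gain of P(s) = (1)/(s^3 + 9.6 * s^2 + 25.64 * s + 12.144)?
DC gain = P(0) = num(0)/den(0) = 1/12.144 = 0.08235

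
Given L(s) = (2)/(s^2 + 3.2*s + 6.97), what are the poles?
Set denominator = 0: s^2 + 3.2*s + 6.97 = 0 → Poles: -1.6 + 2.1j, -1.6 - 2.1j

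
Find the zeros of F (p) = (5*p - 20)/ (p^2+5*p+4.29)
Set numerator = 0: 5*p - 20 = 0 → Zeros: 4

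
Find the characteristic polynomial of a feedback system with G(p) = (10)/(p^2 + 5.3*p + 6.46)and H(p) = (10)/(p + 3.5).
Characteristic poly = G_den * H_den + G_num * H_num = (p^3 + 8.8*p^2 + 25.01*p + 22.61) + (100) = p^3 + 8.8*p^2 + 25.01*p + 122.61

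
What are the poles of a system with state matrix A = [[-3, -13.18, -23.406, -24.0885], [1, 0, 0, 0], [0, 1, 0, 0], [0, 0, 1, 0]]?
Eigenvalues solve det(λI - A) = 0.
Characteristic polynomial: λ^4 + 3*λ^3 + 13.18*λ^2 + 23.406*λ + 24.0885 = 0.
Factor: (λ^2 + 2.4*λ + 2.65)(λ^2 + 0.6*λ + 9.09) = 0.
Roots: -0.3 + 3j, -0.3 - 3j, -1.2 + 1.1j, -1.2 - 1.1j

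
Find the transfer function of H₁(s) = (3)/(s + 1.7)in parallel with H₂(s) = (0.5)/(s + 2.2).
Parallel: H = H₁ + H₂ = (n₁·d₂ + n₂·d₁)/(d₁·d₂).
n₁·d₂ = 3*s + 6.6. n₂·d₁ = 0.5*s + 0.85. Sum = 3.5*s + 7.45. d₁·d₂ = s^2 + 3.9*s + 3.74.
H(s) = (3.5*s + 7.45)/(s^2 + 3.9*s + 3.74)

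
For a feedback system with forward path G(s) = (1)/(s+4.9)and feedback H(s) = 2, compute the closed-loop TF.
Closed-loop T = G/(1+GH).
Numerator: G_num * H_den = 1.
Denominator: G_den * H_den + G_num * H_num = (s + 4.9) + (2) = s + 6.9.
T(s) = (1)/(s + 6.9)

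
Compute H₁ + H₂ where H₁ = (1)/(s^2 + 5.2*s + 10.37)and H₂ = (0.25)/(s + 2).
Parallel: H = H₁ + H₂ = (n₁·d₂ + n₂·d₁)/(d₁·d₂).
n₁·d₂ = s + 2. n₂·d₁ = 0.25*s^2 + 1.3*s + 2.5925. Sum = 0.25*s^2 + 2.3*s + 4.5925. d₁·d₂ = s^3 + 7.2*s^2 + 20.77*s + 20.74.
H(s) = (0.25*s^2 + 2.3*s + 4.5925)/(s^3 + 7.2*s^2 + 20.77*s + 20.74)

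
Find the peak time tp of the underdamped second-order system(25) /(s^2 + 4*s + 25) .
Standard form: ωn²/(s²+2ζωn·s+ωn²) → ωn = 5, ζ = 0.4.
ωd = ωn·√(1-ζ²) = 5·√(1-0.4²) = 4.583.
tp = π/ωd = π/4.583 = 0.6856 s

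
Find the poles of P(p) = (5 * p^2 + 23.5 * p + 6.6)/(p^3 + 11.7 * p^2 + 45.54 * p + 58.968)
Set denominator = 0: p^3 + 11.7*p^2 + 45.54*p + 58.968 = (p + 4.2)(p + 3.6)(p + 3.9) = 0 → Poles: -3.6, -3.9, -4.2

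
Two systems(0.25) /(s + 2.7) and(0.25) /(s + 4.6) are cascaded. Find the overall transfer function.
Series: H = H₁ · H₂ = (n₁·n₂)/(d₁·d₂).
Num: n₁·n₂ = 0.0625. Den: d₁·d₂ = s^2 + 7.3*s + 12.42.
H(s) = (0.0625)/(s^2 + 7.3*s + 12.42)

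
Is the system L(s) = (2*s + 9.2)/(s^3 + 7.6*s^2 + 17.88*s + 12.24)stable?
Denominator: s^3 + 7.6*s^2 + 17.88*s + 12.24 = (s + 1.2)(s + 3.4)(s + 3). Poles: -1.2, -3, -3.4. All Re(p)<0: Yes (stable)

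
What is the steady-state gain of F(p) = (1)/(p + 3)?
DC gain = F(0) = num(0)/den(0) = 1/3 = 0.3333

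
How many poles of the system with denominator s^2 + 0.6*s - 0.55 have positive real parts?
s^2 + 0.6*s - 0.55 = (s - 0.5)(s + 1.1). Poles: -1.1, 0.5. RHP poles (Re>0): 1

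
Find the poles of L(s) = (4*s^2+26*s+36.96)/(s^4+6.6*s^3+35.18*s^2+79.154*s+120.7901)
Set denominator = 0: s^4 + 6.6*s^3 + 35.18*s^2 + 79.154*s + 120.7901 = (s^2 + 3.2*s + 6.97)(s^2 + 3.4*s + 17.33) = 0 → Poles: -1.6 + 2.1j, -1.6 - 2.1j, -1.7 + 3.8j, -1.7 - 3.8j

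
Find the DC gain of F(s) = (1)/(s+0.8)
DC gain = F(0) = num(0)/den(0) = 1/0.8 = 1.25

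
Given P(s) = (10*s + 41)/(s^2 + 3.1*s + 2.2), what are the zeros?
Set numerator = 0: 10*s + 41 = 0 → Zeros: -4.1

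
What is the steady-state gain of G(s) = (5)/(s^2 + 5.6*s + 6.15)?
DC gain = G(0) = num(0)/den(0) = 5/6.15 = 0.813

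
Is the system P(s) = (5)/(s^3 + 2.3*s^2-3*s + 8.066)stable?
Denominator: s^3 + 2.3*s^2 - 3*s + 8.066 = (s + 3.7)(s^2 - 1.4*s + 2.18). Poles: -3.7, 0.7 + 1.3j, 0.7 - 1.3j. All Re(p)<0: No (unstable)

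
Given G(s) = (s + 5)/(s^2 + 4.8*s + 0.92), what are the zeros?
Set numerator = 0: s + 5 = 0 → Zeros: -5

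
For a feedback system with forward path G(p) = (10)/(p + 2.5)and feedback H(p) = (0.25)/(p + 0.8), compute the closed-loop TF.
Closed-loop T = G/(1+GH).
Numerator: G_num * H_den = 10*p + 8.
Denominator: G_den * H_den + G_num * H_num = (p^2 + 3.3*p + 2) + (2.5) = p^2 + 3.3*p + 4.5.
T(p) = (10*p + 8)/(p^2 + 3.3*p + 4.5)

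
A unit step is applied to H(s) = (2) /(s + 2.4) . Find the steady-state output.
FVT: lim_{t→∞} y(t) = lim_{s→0} s*Y(s) where Y(s) = H(s)/s.
= lim_{s→0} H(s) = H(0) = num(0)/den(0) = 2/2.4 = 0.8333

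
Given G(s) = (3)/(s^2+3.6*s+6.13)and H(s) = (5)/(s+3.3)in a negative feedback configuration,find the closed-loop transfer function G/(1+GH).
Closed-loop T = G/(1+GH).
Numerator: G_num * H_den = 3*s + 9.9.
Denominator: G_den * H_den + G_num * H_num = (s^3 + 6.9*s^2 + 18.01*s + 20.229) + (15) = s^3 + 6.9*s^2 + 18.01*s + 35.229.
T(s) = (3*s + 9.9)/(s^3 + 6.9*s^2 + 18.01*s + 35.229)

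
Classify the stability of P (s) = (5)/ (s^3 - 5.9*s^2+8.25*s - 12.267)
Denominator: s^3 - 5.9*s^2 + 8.25*s - 12.267 = (s - 4.7)(s^2 - 1.2*s + 2.61). Poles: 0.6 + 1.5j, 0.6 - 1.5j, 4.7. Unstable (3 pole(s) in RHP)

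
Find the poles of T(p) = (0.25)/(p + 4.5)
Set denominator = 0: p + 4.5 = 0 → Poles: -4.5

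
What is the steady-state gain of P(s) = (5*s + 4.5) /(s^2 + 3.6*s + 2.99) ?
DC gain = P(0) = num(0)/den(0) = 4.5/2.99 = 1.505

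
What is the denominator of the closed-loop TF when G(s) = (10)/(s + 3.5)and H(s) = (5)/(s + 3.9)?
Characteristic poly = G_den * H_den + G_num * H_num = (s^2 + 7.4*s + 13.65) + (50) = s^2 + 7.4*s + 63.65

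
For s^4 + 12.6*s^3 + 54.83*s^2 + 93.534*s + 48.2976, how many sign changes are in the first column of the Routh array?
Routh array:
s^4: [1, 54.83, 48.2976]; s^3: [12.6, 93.534]; s^2: [47.4067, 48.2976]; s^1: [80.6972]; s^0: [48.2976]
First column: [1, 12.6, 47.4067, 80.6972, 48.2976]. Sign changes = 0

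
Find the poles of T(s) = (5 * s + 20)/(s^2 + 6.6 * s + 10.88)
Set denominator = 0: s^2 + 6.6*s + 10.88 = (s + 3.2)(s + 3.4) = 0 → Poles: -3.2, -3.4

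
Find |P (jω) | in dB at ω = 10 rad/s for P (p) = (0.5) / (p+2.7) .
Substitute p = j*10: P(j10) = 0.0125827 - 0.0466027j.
|P(j10)| = sqrt(Re² + Im²) = 0.04827.
20*log₁₀(0.04827) = -26.33 dB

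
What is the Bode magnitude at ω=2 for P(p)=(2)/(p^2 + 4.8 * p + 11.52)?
Substitute p = j*2: P(j2) = 0.101136 - 0.12911j.
|P(j2)| = sqrt(Re² + Im²) = 0.164.
20*log₁₀(0.164) = -15.70 dB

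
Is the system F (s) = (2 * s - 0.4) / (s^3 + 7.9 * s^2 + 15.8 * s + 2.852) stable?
Denominator: s^3 + 7.9*s^2 + 15.8*s + 2.852 = (s + 3.1)(s + 0.2)(s + 4.6). Poles: -0.2, -3.1, -4.6. All Re(p)<0: Yes (stable)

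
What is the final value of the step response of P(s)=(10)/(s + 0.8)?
FVT: lim_{t→∞} y(t) = lim_{s→0} s*Y(s) where Y(s) = P(s)/s.
= lim_{s→0} P(s) = P(0) = num(0)/den(0) = 10/0.8 = 12.5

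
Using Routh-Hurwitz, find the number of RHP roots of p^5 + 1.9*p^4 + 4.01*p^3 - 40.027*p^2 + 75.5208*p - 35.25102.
Routh array:
p^5: [1, 4.01, 75.5208]; p^4: [1.9, -40.027, -35.25102]; p^3: [25.0768, 94.074]; p^2: [-47.1547, -35.25102]; p^1: [75.3275]; p^0: [-35.25102]
First column: [1, 1.9, 25.0768, -47.1547, 75.3275, -35.25102]. Sign changes = RHP roots = 3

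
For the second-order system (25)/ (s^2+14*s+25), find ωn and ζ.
Standard form: ωn²/(s²+2ζωn·s+ωn²).
const=25=ωn² → ωn=5, s coeff=14=2ζωn → ζ=1.4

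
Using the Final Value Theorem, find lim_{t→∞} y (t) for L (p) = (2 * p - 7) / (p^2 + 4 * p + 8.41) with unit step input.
FVT: lim_{t→∞} y(t) = lim_{p→0} p*Y(p) where Y(p) = L(p)/p.
= lim_{p→0} L(p) = L(0) = num(0)/den(0) = -7/8.41 = -0.8323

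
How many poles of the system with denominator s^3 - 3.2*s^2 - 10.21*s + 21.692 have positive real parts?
s^3 - 3.2*s^2 - 10.21*s + 21.692 = (s - 4.4)(s - 1.7)(s + 2.9). Poles: -2.9, 1.7, 4.4. RHP poles (Re>0): 2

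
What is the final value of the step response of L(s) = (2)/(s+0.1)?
FVT: lim_{t→∞} y(t) = lim_{s→0} s*Y(s) where Y(s) = L(s)/s.
= lim_{s→0} L(s) = L(0) = num(0)/den(0) = 2/0.1 = 20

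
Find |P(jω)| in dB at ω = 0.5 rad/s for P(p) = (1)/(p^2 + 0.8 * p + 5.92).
Substitute p = j*0.5: P(j0.5) = 0.175493 - 0.0123805j.
|P(j0.5)| = sqrt(Re² + Im²) = 0.1759.
20*log₁₀(0.1759) = -15.09 dB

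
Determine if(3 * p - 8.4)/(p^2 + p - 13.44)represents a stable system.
Denominator: p^2 + p - 13.44 = (p - 3.2)(p + 4.2). Poles: -4.2, 3.2. All Re(p)<0: No (unstable)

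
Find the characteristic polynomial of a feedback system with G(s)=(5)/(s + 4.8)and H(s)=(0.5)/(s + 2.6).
Characteristic poly = G_den * H_den + G_num * H_num = (s^2 + 7.4*s + 12.48) + (2.5) = s^2 + 7.4*s + 14.98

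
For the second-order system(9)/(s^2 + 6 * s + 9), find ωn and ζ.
Standard form: ωn²/(s²+2ζωn·s+ωn²).
const=9=ωn² → ωn=3, s coeff=6=2ζωn → ζ=1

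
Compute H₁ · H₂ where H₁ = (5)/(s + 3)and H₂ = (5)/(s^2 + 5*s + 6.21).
Series: H = H₁ · H₂ = (n₁·n₂)/(d₁·d₂).
Num: n₁·n₂ = 25. Den: d₁·d₂ = s^3 + 8*s^2 + 21.21*s + 18.63.
H(s) = (25)/(s^3 + 8*s^2 + 21.21*s + 18.63)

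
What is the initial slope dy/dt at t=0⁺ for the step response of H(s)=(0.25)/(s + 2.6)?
IVT: y'(0⁺) = lim_{s→∞} s²·Y(s) = lim_{s→∞} s·H(s).
deg(num) = 0, deg(den) = 1, relative degree = 1, so s·H(s) → (leading num)/(leading den) = 0.25/1 = 0.25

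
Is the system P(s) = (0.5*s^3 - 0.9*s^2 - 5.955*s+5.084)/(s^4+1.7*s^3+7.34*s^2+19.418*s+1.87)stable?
Denominator: s^4 + 1.7*s^3 + 7.34*s^2 + 19.418*s + 1.87 = (s + 0.1)(s + 2.2)(s^2 - 0.6*s + 8.5). Poles: -0.1, -2.2, 0.3 + 2.9j, 0.3 - 2.9j. All Re(p)<0: No (unstable)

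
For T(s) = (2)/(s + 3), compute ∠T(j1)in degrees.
Substitute s = j*1: T(j1) = 0.6 - 0.2j.
∠T(j1) = atan2(Im, Re) = atan2(-0.2, 0.6) = -18.43°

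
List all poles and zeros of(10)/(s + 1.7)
Set denominator = 0: s + 1.7 = 0 → Poles: -1.7
Numerator is a nonzero constant (10) → Zeros: none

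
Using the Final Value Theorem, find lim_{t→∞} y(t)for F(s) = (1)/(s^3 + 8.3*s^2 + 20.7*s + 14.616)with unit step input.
FVT: lim_{t→∞} y(t) = lim_{s→0} s*Y(s) where Y(s) = F(s)/s.
= lim_{s→0} F(s) = F(0) = num(0)/den(0) = 1/14.616 = 0.06842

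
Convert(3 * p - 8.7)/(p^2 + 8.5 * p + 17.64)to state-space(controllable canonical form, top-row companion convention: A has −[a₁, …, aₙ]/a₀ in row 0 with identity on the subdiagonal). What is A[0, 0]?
Reachable canonical form for den = p^2 + 8.5*p + 17.64: top row of A = -[a₁,a₂,...,aₙ]/a₀, ones on the subdiagonal, zeros elsewhere.
A = [[-8.5, -17.64], [1, 0]].
A[0,0] = -8.5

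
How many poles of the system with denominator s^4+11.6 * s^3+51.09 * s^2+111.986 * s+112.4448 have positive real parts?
s^4 + 11.6*s^3 + 51.09*s^2 + 111.986*s + 112.4448 = (s + 3.4)(s + 4.8)(s^2 + 3.4*s + 6.89). Poles: -1.7 + 2j, -1.7 - 2j, -3.4, -4.8. RHP poles (Re>0): 0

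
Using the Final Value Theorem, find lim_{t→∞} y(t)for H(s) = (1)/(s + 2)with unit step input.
FVT: lim_{t→∞} y(t) = lim_{s→0} s*Y(s) where Y(s) = H(s)/s.
= lim_{s→0} H(s) = H(0) = num(0)/den(0) = 1/2 = 0.5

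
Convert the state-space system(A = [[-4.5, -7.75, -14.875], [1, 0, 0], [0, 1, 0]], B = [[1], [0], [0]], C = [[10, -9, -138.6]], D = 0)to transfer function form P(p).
P(p) = C(pI - A)⁻¹B + D.
Characteristic polynomial det(pI - A) = p^3 + 4.5*p^2 + 7.75*p + 14.875.
Numerator from C·adj(pI-A)·B + D·det(pI-A) = 10*p^2 - 9*p - 138.6.
P(p) = (10*p^2 - 9*p - 138.6)/(p^3 + 4.5*p^2 + 7.75*p + 14.875)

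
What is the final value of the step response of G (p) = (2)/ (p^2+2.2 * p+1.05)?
FVT: lim_{t→∞} y(t) = lim_{p→0} p*Y(p) where Y(p) = G(p)/p.
= lim_{p→0} G(p) = G(0) = num(0)/den(0) = 2/1.05 = 1.905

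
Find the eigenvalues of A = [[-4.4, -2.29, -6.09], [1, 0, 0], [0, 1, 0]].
Eigenvalues solve det(λI - A) = 0.
Characteristic polynomial: λ^3 + 4.4*λ^2 + 2.29*λ + 6.09 = 0.
Factor: (λ + 4.2)(λ^2 + 0.2*λ + 1.45) = 0.
Roots: -0.1 + 1.2j, -0.1 - 1.2j, -4.2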